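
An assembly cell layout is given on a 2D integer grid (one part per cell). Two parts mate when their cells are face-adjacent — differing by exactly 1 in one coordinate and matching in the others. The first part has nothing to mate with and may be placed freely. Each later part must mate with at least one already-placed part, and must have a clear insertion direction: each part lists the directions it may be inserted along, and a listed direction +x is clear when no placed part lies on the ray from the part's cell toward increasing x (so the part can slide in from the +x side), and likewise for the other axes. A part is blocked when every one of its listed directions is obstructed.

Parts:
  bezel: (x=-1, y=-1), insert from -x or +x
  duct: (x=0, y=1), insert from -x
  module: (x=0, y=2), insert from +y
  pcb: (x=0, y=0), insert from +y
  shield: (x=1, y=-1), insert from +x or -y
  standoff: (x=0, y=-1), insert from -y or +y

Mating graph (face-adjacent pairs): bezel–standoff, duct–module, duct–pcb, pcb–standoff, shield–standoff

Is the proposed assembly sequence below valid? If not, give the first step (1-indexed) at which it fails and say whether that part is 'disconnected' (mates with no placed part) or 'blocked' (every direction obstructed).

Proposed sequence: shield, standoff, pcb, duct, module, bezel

1. shield@(1, -1) [+x clear] — {shield}
2. standoff@(0, -1) [-y clear] — {shield, standoff}
3. pcb@(0, 0) [+y clear] — {pcb, shield, standoff}
4. duct@(0, 1) [-x clear] — {duct, pcb, shield, standoff}
5. module@(0, 2) [+y clear] — {duct, module, pcb, shield, standoff}
6. bezel@(-1, -1) [-x clear] — {bezel, duct, module, pcb, shield, standoff}

Valid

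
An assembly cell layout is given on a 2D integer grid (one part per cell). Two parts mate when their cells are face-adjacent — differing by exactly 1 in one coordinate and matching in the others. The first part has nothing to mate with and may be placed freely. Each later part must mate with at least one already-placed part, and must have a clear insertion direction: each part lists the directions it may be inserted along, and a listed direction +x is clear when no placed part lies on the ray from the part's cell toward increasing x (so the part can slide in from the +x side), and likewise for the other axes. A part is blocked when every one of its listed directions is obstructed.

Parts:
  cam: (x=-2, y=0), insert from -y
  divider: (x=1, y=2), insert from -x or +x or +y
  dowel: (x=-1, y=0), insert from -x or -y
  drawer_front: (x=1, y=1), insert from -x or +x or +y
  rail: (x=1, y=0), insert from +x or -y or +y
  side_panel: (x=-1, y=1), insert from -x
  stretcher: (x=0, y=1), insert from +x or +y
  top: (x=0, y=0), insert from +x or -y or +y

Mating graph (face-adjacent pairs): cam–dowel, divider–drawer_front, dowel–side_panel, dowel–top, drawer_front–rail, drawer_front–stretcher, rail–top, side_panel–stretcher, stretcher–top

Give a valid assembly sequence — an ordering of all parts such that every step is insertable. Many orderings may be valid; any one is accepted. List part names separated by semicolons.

side_panel; dowel; top; rail; drawer_front; stretcher; divider; cam

1. side_panel@(-1, 1) [-x clear] — {side_panel}
2. dowel@(-1, 0) [-x clear] — {dowel, side_panel}
3. top@(0, 0) [+x clear] — {dowel, side_panel, top}
4. rail@(1, 0) [+x clear] — {dowel, rail, side_panel, top}
5. drawer_front@(1, 1) [+x clear] — {dowel, drawer_front, rail, side_panel, top}
6. stretcher@(0, 1) [+y clear] — {dowel, drawer_front, rail, side_panel, stretcher, top}
7. divider@(1, 2) [-x clear] — {divider, dowel, drawer_front, rail, side_panel, stretcher, top}
8. cam@(-2, 0) [-y clear] — {cam, divider, dowel, drawer_front, rail, side_panel, stretcher, top}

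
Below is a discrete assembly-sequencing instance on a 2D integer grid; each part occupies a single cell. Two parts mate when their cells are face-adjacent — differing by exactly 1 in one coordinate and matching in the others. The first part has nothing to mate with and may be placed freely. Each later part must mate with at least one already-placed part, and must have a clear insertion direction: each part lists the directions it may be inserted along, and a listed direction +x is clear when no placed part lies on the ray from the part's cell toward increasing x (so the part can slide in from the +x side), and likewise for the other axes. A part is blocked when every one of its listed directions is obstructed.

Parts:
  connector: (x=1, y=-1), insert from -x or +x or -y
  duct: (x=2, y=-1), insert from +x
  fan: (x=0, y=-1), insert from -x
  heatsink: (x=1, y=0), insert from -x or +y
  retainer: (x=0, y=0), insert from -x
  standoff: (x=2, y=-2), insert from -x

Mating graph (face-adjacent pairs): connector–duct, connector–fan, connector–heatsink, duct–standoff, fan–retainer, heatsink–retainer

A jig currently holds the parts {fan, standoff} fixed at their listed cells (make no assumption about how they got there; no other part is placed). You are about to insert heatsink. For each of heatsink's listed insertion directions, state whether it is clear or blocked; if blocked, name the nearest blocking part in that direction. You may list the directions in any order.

-x: ray from heatsink(1, 0) has no placed part ⇒ clear
+y: ray from heatsink(1, 0) has no placed part ⇒ clear

+y: clear; -x: clear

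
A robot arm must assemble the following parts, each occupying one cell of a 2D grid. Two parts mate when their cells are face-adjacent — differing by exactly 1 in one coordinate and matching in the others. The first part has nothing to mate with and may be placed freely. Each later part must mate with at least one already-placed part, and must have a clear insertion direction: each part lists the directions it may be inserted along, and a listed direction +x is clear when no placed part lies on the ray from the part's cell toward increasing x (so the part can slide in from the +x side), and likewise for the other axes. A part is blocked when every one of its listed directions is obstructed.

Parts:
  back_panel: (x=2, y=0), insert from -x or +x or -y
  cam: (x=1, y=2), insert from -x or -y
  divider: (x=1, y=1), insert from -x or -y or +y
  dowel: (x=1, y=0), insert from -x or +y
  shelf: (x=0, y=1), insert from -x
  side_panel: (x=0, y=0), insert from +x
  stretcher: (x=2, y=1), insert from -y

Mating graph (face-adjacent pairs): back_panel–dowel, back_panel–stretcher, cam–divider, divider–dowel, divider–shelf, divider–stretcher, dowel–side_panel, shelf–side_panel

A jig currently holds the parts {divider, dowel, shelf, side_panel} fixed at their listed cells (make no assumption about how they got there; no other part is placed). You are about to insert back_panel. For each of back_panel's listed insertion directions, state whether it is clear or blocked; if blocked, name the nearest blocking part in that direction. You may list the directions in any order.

-x: nearest on ray is dowel@(1, 0) ⇒ blocked
+x: ray from back_panel(2, 0) has no placed part ⇒ clear
-y: ray from back_panel(2, 0) has no placed part ⇒ clear

+x: clear; -x: blocked by dowel; -y: clear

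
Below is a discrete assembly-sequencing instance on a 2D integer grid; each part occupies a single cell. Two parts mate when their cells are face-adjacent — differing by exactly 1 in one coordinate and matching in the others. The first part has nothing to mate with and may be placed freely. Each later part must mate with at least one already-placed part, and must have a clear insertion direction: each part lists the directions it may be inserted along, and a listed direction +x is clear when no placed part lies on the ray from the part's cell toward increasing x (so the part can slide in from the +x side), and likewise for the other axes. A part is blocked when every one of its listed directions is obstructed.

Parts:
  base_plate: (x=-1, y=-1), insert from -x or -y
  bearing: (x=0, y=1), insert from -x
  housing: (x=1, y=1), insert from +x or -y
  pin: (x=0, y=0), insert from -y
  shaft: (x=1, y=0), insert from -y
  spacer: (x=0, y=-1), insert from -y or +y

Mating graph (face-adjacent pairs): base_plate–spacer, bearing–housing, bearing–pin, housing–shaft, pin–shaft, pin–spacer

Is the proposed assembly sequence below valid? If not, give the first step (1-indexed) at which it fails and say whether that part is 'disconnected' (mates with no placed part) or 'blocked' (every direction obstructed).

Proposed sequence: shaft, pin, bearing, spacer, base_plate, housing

1. shaft@(1, 0) [-y clear] — {shaft}
2. pin@(0, 0) [-y clear] — {pin, shaft}
3. bearing@(0, 1) [-x clear] — {bearing, pin, shaft}
4. spacer@(0, -1) [-y clear] — {bearing, pin, shaft, spacer}
5. base_plate@(-1, -1) [-x clear] — {base_plate, bearing, pin, shaft, spacer}
6. housing@(1, 1) [+x clear] — {base_plate, bearing, housing, pin, shaft, spacer}

Valid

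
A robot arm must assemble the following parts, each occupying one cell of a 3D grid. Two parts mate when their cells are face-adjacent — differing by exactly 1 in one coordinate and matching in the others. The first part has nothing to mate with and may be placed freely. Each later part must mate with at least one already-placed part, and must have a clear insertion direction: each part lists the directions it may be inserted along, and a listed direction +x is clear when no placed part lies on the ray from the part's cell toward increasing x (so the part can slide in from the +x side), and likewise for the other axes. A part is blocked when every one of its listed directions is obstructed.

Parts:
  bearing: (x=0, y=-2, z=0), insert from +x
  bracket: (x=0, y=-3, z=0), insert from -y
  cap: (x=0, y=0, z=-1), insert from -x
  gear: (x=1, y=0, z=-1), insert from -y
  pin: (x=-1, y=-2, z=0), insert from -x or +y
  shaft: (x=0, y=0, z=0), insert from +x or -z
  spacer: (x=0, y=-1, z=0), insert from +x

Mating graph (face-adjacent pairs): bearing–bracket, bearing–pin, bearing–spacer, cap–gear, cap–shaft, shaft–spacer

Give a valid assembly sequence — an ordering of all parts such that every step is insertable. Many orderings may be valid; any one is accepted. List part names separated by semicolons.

1. shaft@(0, 0, 0) [+x clear] — {shaft}
2. spacer@(0, -1, 0) [+x clear] — {shaft, spacer}
3. bearing@(0, -2, 0) [+x clear] — {bearing, shaft, spacer}
4. pin@(-1, -2, 0) [-x clear] — {bearing, pin, shaft, spacer}
5. bracket@(0, -3, 0) [-y clear] — {bearing, bracket, pin, shaft, spacer}
6. cap@(0, 0, -1) [-x clear] — {bearing, bracket, cap, pin, shaft, spacer}
7. gear@(1, 0, -1) [-y clear] — {bearing, bracket, cap, gear, pin, shaft, spacer}

shaft; spacer; bearing; pin; bracket; cap; gear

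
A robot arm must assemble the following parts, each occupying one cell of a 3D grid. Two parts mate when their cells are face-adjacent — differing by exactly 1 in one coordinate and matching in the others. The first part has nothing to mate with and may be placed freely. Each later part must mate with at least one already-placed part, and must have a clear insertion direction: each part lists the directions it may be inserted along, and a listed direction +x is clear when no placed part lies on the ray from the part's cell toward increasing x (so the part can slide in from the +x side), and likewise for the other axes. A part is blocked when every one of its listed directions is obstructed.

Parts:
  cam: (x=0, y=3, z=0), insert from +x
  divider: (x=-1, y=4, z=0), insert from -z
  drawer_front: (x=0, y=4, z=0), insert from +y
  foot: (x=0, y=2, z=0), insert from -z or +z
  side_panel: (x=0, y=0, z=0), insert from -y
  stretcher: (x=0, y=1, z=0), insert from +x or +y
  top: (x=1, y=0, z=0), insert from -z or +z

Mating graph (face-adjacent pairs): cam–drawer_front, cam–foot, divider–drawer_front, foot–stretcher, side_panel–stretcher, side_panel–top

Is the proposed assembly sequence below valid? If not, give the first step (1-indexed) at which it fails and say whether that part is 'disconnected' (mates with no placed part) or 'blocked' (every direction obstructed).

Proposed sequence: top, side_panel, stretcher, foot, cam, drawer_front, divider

Valid

1. top@(1, 0, 0) [-z clear] — {top}
2. side_panel@(0, 0, 0) [-y clear] — {side_panel, top}
3. stretcher@(0, 1, 0) [+x clear] — {side_panel, stretcher, top}
4. foot@(0, 2, 0) [-z clear] — {foot, side_panel, stretcher, top}
5. cam@(0, 3, 0) [+x clear] — {cam, foot, side_panel, stretcher, top}
6. drawer_front@(0, 4, 0) [+y clear] — {cam, drawer_front, foot, side_panel, stretcher, top}
7. divider@(-1, 4, 0) [-z clear] — {cam, divider, drawer_front, foot, side_panel, stretcher, top}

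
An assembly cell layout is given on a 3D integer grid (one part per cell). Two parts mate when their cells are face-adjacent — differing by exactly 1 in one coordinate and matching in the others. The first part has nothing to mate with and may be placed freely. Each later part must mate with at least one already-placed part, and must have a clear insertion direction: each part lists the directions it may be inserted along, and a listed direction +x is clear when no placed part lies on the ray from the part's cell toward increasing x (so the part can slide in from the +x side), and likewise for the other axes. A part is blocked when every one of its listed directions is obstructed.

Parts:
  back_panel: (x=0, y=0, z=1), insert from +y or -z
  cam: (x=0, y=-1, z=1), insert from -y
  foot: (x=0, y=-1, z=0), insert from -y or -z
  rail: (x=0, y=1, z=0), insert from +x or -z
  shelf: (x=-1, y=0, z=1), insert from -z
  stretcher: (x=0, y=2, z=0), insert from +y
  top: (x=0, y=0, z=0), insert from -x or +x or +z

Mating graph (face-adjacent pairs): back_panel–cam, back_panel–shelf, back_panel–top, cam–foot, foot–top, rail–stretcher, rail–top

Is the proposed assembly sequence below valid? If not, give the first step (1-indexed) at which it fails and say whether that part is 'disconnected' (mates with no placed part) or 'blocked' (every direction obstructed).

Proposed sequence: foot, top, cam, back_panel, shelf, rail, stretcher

Valid

1. foot@(0, -1, 0) [-y clear] — {foot}
2. top@(0, 0, 0) [-x clear] — {foot, top}
3. cam@(0, -1, 1) [-y clear] — {cam, foot, top}
4. back_panel@(0, 0, 1) [+y clear] — {back_panel, cam, foot, top}
5. shelf@(-1, 0, 1) [-z clear] — {back_panel, cam, foot, shelf, top}
6. rail@(0, 1, 0) [+x clear] — {back_panel, cam, foot, rail, shelf, top}
7. stretcher@(0, 2, 0) [+y clear] — {back_panel, cam, foot, rail, shelf, stretcher, top}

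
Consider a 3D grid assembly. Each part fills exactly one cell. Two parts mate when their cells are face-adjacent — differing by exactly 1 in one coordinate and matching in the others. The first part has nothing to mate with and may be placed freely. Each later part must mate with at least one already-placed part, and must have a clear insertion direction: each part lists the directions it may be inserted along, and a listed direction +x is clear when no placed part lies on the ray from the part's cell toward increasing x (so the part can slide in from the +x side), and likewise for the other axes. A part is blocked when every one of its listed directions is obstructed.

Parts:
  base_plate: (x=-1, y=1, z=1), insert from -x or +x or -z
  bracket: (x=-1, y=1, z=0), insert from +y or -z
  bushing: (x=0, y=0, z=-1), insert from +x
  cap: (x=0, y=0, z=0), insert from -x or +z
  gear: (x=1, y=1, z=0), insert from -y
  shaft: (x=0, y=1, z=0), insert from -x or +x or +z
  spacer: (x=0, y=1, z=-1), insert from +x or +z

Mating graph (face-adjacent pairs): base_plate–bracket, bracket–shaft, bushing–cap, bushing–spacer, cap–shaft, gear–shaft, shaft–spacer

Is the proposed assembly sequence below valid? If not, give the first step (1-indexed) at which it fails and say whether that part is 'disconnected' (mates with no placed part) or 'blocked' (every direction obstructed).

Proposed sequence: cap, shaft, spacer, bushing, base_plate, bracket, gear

1. cap@(0, 0, 0) [-x clear] — {cap}
2. shaft@(0, 1, 0) [-x clear] — {cap, shaft}
3. spacer@(0, 1, -1) [+x clear] — {cap, shaft, spacer}
4. bushing@(0, 0, -1) [+x clear] — {bushing, cap, shaft, spacer}
5. base_plate@(-1, 1, 1) — no placed neighbour ⇒ disconnected

Invalid at step 5 (disconnected)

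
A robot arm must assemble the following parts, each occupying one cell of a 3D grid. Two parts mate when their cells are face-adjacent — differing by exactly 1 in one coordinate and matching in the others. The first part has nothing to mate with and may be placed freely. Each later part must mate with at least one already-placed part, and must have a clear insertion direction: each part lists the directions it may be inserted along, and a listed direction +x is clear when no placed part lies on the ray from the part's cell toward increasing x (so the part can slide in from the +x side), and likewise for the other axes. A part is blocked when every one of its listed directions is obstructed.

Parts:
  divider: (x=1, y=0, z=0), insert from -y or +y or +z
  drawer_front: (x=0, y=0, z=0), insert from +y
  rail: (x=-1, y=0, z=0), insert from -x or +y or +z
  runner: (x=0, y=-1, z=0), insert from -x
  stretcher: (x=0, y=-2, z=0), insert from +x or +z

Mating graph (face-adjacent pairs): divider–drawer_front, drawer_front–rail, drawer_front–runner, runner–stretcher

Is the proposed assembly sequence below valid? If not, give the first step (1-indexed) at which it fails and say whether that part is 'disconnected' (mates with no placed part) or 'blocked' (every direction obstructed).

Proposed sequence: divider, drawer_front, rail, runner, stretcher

1. divider@(1, 0, 0) [-y clear] — {divider}
2. drawer_front@(0, 0, 0) [+y clear] — {divider, drawer_front}
3. rail@(-1, 0, 0) [-x clear] — {divider, drawer_front, rail}
4. runner@(0, -1, 0) [-x clear] — {divider, drawer_front, rail, runner}
5. stretcher@(0, -2, 0) [+x clear] — {divider, drawer_front, rail, runner, stretcher}

Valid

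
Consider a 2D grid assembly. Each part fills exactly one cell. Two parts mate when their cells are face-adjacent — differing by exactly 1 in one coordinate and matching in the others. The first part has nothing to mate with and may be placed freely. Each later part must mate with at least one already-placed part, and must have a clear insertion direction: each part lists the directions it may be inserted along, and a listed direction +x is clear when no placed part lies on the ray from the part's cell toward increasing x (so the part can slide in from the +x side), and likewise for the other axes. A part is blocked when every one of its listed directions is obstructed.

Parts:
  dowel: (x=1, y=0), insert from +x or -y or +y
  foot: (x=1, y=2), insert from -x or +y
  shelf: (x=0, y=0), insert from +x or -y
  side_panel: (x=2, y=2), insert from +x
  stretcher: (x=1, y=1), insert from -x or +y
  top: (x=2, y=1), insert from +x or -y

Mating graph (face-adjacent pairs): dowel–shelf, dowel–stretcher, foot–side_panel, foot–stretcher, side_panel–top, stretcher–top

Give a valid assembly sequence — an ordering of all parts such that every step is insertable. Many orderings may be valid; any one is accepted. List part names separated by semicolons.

side_panel; top; foot; stretcher; dowel; shelf

1. side_panel@(2, 2) [+x clear] — {side_panel}
2. top@(2, 1) [+x clear] — {side_panel, top}
3. foot@(1, 2) [-x clear] — {foot, side_panel, top}
4. stretcher@(1, 1) [-x clear] — {foot, side_panel, stretcher, top}
5. dowel@(1, 0) [+x clear] — {dowel, foot, side_panel, stretcher, top}
6. shelf@(0, 0) [-y clear] — {dowel, foot, shelf, side_panel, stretcher, top}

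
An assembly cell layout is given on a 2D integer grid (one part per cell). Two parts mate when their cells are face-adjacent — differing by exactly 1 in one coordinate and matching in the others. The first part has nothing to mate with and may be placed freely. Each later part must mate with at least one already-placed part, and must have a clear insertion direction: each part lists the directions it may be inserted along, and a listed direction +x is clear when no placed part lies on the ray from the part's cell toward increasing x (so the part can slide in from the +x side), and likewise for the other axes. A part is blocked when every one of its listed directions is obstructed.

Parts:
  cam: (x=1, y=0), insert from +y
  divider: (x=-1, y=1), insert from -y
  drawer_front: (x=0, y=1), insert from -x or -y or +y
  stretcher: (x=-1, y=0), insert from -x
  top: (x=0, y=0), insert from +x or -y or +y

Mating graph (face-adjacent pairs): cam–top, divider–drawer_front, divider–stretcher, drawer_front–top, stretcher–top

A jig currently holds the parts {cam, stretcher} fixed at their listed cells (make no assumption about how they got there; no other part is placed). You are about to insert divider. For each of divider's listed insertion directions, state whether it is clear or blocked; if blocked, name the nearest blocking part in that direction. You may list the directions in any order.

-y: nearest on ray is stretcher@(-1, 0) ⇒ blocked

-y: blocked by stretcher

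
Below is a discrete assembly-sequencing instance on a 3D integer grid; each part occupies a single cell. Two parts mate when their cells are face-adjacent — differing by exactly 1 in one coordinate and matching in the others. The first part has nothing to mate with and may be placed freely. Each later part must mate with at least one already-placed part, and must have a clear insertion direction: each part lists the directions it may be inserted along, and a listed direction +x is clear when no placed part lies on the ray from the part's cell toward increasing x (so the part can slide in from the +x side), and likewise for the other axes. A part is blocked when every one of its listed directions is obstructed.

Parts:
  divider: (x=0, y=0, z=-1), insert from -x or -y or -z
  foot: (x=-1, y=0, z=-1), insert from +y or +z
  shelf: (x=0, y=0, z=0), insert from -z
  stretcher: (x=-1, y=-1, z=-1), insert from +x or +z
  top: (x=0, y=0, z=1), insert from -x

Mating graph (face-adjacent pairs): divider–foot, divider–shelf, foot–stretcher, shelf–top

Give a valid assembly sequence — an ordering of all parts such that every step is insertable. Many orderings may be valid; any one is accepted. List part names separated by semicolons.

1. top@(0, 0, 1) [-x clear] — {top}
2. shelf@(0, 0, 0) [-z clear] — {shelf, top}
3. divider@(0, 0, -1) [-x clear] — {divider, shelf, top}
4. foot@(-1, 0, -1) [+y clear] — {divider, foot, shelf, top}
5. stretcher@(-1, -1, -1) [+x clear] — {divider, foot, shelf, stretcher, top}

top; shelf; divider; foot; stretcher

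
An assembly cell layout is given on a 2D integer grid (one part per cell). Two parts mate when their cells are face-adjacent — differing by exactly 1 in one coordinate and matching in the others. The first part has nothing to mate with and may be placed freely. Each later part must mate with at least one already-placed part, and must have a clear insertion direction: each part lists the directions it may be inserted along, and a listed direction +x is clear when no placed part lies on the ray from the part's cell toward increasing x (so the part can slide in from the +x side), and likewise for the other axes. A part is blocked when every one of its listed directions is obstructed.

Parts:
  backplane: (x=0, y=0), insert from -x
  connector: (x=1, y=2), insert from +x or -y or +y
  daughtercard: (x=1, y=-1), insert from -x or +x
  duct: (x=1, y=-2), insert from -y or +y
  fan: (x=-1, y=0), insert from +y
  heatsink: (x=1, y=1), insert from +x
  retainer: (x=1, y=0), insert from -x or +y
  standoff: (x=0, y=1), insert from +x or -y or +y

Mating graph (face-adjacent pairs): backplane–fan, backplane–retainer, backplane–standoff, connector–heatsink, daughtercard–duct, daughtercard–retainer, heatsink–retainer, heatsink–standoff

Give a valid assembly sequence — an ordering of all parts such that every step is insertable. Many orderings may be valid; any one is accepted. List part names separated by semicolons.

heatsink; standoff; connector; retainer; daughtercard; backplane; duct; fan

1. heatsink@(1, 1) [+x clear] — {heatsink}
2. standoff@(0, 1) [-y clear] — {heatsink, standoff}
3. connector@(1, 2) [+x clear] — {connector, heatsink, standoff}
4. retainer@(1, 0) [-x clear] — {connector, heatsink, retainer, standoff}
5. daughtercard@(1, -1) [-x clear] — {connector, daughtercard, heatsink, retainer, standoff}
6. backplane@(0, 0) [-x clear] — {backplane, connector, daughtercard, heatsink, retainer, standoff}
7. duct@(1, -2) [-y clear] — {backplane, connector, daughtercard, duct, heatsink, retainer, standoff}
8. fan@(-1, 0) [+y clear] — {backplane, connector, daughtercard, duct, fan, heatsink, retainer, standoff}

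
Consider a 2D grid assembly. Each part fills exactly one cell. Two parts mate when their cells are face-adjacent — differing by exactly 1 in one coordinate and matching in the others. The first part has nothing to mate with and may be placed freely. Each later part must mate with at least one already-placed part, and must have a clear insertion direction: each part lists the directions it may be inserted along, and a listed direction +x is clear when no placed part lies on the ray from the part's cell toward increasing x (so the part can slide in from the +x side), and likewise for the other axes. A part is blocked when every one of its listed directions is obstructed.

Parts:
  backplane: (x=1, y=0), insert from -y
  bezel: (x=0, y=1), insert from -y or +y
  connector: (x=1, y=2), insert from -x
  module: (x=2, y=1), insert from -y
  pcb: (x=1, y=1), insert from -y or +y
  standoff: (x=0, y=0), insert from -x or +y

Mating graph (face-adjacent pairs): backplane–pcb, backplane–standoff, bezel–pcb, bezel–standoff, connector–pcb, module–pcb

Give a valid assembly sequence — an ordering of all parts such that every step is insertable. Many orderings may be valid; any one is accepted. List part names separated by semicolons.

1. pcb@(1, 1) [-y clear] — {pcb}
2. backplane@(1, 0) [-y clear] — {backplane, pcb}
3. bezel@(0, 1) [-y clear] — {backplane, bezel, pcb}
4. module@(2, 1) [-y clear] — {backplane, bezel, module, pcb}
5. standoff@(0, 0) [-x clear] — {backplane, bezel, module, pcb, standoff}
6. connector@(1, 2) [-x clear] — {backplane, bezel, connector, module, pcb, standoff}

pcb; backplane; bezel; module; standoff; connector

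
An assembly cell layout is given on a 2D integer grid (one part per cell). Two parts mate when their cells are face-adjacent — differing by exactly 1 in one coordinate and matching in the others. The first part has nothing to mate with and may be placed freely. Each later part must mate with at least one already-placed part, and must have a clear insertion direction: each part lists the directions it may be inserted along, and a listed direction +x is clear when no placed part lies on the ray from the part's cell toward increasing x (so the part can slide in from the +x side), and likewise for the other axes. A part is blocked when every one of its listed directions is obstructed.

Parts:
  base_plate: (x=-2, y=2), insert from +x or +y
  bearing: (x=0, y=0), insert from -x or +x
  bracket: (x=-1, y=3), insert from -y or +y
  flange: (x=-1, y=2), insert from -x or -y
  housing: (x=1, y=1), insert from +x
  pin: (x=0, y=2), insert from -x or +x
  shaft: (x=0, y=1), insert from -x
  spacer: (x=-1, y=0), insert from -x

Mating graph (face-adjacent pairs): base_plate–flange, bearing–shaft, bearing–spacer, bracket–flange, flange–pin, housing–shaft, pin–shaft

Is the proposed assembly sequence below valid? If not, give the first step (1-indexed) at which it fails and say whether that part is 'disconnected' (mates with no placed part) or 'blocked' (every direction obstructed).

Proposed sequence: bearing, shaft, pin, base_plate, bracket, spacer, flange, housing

1. bearing@(0, 0) [-x clear] — {bearing}
2. shaft@(0, 1) [-x clear] — {bearing, shaft}
3. pin@(0, 2) [-x clear] — {bearing, pin, shaft}
4. base_plate@(-2, 2) — no placed neighbour ⇒ disconnected

Invalid at step 4 (disconnected)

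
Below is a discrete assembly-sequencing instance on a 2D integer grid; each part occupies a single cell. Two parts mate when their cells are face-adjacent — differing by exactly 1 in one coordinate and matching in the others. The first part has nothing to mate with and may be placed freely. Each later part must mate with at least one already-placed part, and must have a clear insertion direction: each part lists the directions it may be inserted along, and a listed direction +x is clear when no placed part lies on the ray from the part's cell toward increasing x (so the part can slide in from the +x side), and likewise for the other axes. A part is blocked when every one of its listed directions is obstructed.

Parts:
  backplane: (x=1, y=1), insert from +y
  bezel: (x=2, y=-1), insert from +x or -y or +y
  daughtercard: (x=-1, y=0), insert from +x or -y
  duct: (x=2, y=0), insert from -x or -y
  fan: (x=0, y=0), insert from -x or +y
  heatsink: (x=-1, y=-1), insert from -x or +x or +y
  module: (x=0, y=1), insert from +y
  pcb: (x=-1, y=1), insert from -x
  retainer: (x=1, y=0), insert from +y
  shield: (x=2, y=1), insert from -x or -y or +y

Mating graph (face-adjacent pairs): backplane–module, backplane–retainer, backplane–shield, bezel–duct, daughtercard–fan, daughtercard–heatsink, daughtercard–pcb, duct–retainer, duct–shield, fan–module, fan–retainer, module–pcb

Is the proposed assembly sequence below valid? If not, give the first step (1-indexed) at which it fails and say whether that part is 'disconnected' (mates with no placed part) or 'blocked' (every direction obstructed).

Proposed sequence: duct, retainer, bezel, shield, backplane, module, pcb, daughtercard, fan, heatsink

Invalid at step 9 (blocked)

1. duct@(2, 0) [-x clear] — {duct}
2. retainer@(1, 0) [+y clear] — {duct, retainer}
3. bezel@(2, -1) [+x clear] — {bezel, duct, retainer}
4. shield@(2, 1) [-x clear] — {bezel, duct, retainer, shield}
5. backplane@(1, 1) [+y clear] — {backplane, bezel, duct, retainer, shield}
6. module@(0, 1) [+y clear] — {backplane, bezel, duct, module, retainer, shield}
7. pcb@(-1, 1) [-x clear] — {backplane, bezel, duct, module, pcb, retainer, shield}
8. daughtercard@(-1, 0) [-y clear] — {backplane, bezel, daughtercard, duct, module, pcb, retainer, shield}
9. fan@(0, 0) — -x/+y all obstructed ⇒ blocked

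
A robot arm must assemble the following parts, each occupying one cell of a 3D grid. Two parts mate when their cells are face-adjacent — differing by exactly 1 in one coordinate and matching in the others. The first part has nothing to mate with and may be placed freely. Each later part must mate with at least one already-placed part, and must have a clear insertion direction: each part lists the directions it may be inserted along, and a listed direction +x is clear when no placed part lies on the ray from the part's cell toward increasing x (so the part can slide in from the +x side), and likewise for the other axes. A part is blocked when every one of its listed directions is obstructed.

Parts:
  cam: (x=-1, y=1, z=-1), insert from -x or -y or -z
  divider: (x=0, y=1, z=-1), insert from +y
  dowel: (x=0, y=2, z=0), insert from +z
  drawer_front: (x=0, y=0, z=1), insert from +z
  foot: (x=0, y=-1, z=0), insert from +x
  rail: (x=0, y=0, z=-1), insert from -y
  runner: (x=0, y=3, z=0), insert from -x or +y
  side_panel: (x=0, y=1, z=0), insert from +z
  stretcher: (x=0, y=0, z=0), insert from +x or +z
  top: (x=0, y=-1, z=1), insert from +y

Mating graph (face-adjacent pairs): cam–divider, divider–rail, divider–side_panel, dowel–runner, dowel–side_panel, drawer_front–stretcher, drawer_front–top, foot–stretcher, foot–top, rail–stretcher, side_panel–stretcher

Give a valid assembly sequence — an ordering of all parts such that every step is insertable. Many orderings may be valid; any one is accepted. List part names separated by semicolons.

foot; top; stretcher; side_panel; rail; dowel; runner; divider; cam; drawer_front

1. foot@(0, -1, 0) [+x clear] — {foot}
2. top@(0, -1, 1) [+y clear] — {foot, top}
3. stretcher@(0, 0, 0) [+x clear] — {foot, stretcher, top}
4. side_panel@(0, 1, 0) [+z clear] — {foot, side_panel, stretcher, top}
5. rail@(0, 0, -1) [-y clear] — {foot, rail, side_panel, stretcher, top}
6. dowel@(0, 2, 0) [+z clear] — {dowel, foot, rail, side_panel, stretcher, top}
7. runner@(0, 3, 0) [-x clear] — {dowel, foot, rail, runner, side_panel, stretcher, top}
8. divider@(0, 1, -1) [+y clear] — {divider, dowel, foot, rail, runner, side_panel, stretcher, top}
9. cam@(-1, 1, -1) [-x clear] — {cam, divider, dowel, foot, rail, runner, side_panel, stretcher, top}
10. drawer_front@(0, 0, 1) [+z clear] — {cam, divider, dowel, drawer_front, foot, rail, runner, side_panel, stretcher, top}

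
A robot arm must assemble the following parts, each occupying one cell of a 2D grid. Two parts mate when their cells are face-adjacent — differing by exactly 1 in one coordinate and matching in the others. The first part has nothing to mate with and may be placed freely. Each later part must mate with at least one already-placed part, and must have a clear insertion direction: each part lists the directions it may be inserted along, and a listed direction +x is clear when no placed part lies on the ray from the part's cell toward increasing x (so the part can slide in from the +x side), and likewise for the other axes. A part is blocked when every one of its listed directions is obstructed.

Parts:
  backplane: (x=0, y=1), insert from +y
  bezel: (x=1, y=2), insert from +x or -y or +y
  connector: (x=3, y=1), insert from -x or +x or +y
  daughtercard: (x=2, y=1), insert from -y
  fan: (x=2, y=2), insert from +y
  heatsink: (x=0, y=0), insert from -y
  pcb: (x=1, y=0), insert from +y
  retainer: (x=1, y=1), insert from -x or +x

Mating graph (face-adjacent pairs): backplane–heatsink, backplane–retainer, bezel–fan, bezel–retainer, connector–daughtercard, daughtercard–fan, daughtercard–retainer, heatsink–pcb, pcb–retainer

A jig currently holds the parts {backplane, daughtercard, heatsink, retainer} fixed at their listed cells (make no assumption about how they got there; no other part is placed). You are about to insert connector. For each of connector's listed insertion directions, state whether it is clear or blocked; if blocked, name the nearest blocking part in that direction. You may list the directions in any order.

-x: nearest on ray is daughtercard@(2, 1) ⇒ blocked
+x: ray from connector(3, 1) has no placed part ⇒ clear
+y: ray from connector(3, 1) has no placed part ⇒ clear

+x: clear; +y: clear; -x: blocked by daughtercard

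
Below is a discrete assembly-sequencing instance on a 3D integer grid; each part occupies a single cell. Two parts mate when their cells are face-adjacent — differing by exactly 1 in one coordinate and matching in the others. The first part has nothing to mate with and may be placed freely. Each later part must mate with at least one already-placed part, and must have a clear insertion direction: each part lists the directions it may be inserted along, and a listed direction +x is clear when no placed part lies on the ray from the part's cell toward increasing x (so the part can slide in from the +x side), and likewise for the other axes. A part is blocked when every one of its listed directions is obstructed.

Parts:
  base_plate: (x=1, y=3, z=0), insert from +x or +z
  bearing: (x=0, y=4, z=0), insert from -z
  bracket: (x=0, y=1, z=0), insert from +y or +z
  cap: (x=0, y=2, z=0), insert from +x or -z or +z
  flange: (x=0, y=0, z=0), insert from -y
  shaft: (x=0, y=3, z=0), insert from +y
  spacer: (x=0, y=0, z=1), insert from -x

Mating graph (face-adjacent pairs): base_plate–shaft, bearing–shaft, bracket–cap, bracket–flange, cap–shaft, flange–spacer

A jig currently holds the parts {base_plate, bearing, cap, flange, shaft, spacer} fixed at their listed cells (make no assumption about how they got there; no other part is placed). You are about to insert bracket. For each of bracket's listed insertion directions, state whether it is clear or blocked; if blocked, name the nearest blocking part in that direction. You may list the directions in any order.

+y: blocked by cap; +z: clear

+y: nearest on ray is cap@(0, 2, 0) ⇒ blocked
+z: ray from bracket(0, 1, 0) has no placed part ⇒ clear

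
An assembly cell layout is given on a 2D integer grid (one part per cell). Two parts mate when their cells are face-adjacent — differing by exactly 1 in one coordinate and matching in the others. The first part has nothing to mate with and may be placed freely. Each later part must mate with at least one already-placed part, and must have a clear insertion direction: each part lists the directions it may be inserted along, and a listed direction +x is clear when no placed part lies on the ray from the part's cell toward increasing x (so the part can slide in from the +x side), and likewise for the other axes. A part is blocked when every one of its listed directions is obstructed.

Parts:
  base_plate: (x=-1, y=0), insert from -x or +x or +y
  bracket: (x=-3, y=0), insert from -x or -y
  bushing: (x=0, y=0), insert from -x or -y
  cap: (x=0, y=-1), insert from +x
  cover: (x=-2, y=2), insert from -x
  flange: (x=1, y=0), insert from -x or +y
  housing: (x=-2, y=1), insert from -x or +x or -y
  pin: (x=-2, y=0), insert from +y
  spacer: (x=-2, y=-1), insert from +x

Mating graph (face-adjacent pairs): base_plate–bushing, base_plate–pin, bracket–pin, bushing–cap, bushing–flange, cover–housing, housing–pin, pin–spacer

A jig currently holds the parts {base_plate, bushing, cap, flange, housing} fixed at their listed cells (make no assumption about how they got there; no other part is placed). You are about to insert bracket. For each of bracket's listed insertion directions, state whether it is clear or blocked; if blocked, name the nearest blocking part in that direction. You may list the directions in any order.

-x: clear; -y: clear

-x: ray from bracket(-3, 0) has no placed part ⇒ clear
-y: ray from bracket(-3, 0) has no placed part ⇒ clear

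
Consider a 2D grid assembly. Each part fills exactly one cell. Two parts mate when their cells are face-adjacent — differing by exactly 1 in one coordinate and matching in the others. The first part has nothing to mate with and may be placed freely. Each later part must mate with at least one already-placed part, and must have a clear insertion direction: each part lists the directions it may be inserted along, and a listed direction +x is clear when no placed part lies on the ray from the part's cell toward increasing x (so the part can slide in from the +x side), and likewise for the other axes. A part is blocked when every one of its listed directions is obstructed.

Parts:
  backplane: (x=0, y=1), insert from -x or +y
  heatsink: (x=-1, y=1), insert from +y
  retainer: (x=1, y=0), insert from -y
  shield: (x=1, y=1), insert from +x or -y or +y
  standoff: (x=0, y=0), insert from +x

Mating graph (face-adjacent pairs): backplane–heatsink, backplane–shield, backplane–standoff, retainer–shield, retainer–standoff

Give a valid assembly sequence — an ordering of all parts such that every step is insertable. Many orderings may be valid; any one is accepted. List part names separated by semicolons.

1. heatsink@(-1, 1) [+y clear] — {heatsink}
2. backplane@(0, 1) [+y clear] — {backplane, heatsink}
3. shield@(1, 1) [+x clear] — {backplane, heatsink, shield}
4. standoff@(0, 0) [+x clear] — {backplane, heatsink, shield, standoff}
5. retainer@(1, 0) [-y clear] — {backplane, heatsink, retainer, shield, standoff}

heatsink; backplane; shield; standoff; retainer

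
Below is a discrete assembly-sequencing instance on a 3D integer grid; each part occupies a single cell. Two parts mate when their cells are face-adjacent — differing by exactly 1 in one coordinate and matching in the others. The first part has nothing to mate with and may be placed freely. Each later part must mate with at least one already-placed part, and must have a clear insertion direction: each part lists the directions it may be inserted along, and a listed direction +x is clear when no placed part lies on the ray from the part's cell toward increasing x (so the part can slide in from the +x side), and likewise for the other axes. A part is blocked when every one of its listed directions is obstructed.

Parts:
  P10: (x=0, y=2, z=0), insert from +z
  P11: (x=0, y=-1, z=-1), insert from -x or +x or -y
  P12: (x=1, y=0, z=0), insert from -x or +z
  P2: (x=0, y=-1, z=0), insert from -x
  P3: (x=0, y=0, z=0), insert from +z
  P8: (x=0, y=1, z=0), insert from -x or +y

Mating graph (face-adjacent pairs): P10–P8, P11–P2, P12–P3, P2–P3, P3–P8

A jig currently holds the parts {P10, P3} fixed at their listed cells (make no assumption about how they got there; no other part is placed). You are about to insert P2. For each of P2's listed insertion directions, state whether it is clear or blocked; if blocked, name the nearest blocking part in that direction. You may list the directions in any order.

-x: ray from P2(0, -1, 0) has no placed part ⇒ clear

-x: clear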